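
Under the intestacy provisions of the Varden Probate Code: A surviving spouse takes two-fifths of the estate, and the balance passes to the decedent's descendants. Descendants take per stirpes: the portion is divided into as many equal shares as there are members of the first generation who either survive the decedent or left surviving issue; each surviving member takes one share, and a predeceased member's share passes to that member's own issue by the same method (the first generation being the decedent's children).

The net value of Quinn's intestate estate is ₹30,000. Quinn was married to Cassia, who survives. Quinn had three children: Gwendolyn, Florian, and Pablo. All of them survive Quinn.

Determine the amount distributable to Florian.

Florian receives ₹6,000.

Cassia takes two-fifths of ₹30,000 = ₹12,000. The remaining ₹18,000 passes to the descendants.
The descendants' portion (₹18,000) is divided into 3 shares of ₹6,000: Gwendolyn, Florian, and Pablo each take ₹6,000.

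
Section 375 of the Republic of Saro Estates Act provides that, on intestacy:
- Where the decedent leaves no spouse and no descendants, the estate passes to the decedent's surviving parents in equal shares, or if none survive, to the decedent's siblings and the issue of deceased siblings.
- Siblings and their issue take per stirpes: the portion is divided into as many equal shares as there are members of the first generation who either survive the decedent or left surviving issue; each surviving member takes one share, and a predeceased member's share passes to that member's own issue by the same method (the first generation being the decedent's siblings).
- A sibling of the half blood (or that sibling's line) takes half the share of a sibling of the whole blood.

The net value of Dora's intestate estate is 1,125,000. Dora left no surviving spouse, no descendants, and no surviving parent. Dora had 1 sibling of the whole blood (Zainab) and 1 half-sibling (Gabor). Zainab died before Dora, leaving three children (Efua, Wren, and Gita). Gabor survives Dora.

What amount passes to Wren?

Wren receives 250,000.

The entire 1,125,000 passes to the siblings and their issue.
Counting each half-blood sibling's line as half a unit, there are 3/2 units in 1,125,000, so one unit is 750,000. Whole-blood lines (Zainab) take 750,000 each; half-blood lines (Gabor) take 375,000 each.
Zainab's share (750,000) is divided into 3 shares of 250,000: Efua, Wren, and Gita each take 250,000.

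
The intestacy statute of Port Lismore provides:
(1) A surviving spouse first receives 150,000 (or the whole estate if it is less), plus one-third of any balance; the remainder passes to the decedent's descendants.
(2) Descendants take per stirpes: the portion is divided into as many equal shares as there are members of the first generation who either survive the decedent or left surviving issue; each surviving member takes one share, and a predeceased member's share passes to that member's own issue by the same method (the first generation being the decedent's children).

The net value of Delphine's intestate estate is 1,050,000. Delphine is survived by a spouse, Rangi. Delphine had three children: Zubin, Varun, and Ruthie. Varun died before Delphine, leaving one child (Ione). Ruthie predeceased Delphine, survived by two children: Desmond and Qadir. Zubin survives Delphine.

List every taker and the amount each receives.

Rangi first takes 150,000, leaving a balance of 900,000. Rangi then takes one-third of the balance (300,000), for a total of 450,000. The remaining 600,000 passes to the descendants.
The descendants' portion (600,000) is divided into 3 shares of 200,000: Zubin takes 200,000; Varun's 200,000 share passes to Varun's issue; Ruthie's 200,000 share passes to Ruthie's issue.
Varun's share (200,000) passes entirely to Ione.
Ruthie's share (200,000) is divided into 2 shares of 100,000: Desmond and Qadir each take 100,000.

Rangi: 450,000; Zubin: 200,000; Ione: 200,000; Desmond: 100,000; Qadir: 100,000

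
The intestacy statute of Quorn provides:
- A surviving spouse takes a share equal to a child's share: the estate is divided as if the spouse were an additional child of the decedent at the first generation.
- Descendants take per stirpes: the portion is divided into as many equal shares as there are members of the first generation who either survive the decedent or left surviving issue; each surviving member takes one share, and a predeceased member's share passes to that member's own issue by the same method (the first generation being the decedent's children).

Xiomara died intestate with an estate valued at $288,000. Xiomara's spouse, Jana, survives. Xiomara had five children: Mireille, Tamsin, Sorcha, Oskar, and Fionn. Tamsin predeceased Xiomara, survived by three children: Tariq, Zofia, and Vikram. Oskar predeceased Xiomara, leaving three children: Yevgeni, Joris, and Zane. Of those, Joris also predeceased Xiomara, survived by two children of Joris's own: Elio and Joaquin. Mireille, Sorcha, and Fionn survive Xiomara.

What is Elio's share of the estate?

The spouse counts as an additional share at the children's level, so there are 6 primary shares of $48,000. Jana takes one such share ($48,000).
The children's combined portion ($240,000) is divided into 5 shares of $48,000: Mireille, Sorcha, and Fionn each take $48,000; Tamsin's $48,000 share passes to Tamsin's issue; Oskar's $48,000 share passes to Oskar's issue.
Tamsin's share ($48,000) is divided into 3 shares of $16,000: Tariq, Zofia, and Vikram each take $16,000.
Oskar's share ($48,000) is divided into 3 shares of $16,000: Yevgeni and Zane each take $16,000; Joris's $16,000 share passes to Joris's issue.
Joris's share ($16,000) is divided into 2 shares of $8,000: Elio and Joaquin each take $8,000.

Elio receives $8,000.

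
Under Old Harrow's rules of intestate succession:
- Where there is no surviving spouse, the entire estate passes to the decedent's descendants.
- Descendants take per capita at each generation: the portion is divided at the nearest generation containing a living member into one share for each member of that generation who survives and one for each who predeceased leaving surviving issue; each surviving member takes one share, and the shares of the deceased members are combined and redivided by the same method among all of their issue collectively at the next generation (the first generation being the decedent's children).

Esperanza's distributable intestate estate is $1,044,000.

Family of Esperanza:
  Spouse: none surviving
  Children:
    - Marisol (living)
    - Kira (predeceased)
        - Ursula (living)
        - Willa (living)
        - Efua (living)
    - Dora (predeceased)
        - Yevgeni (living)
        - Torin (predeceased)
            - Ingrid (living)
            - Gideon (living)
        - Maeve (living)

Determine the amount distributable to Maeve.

The entire $1,044,000 passes to the descendants.
That amount ($1,044,000) is divided at the children's generation into 3 shares of $348,000. Marisol takes $348,000. The 2 shares of the deceased (Kira and Dora) are combined into a pool of $696,000.
That pool ($696,000) is divided at the grandchildren's generation into 6 shares of $116,000. Ursula, Willa, Efua, Yevgeni, and Maeve each take $116,000. The remaining share for the deceased Torin ($116,000) is carried to the next generation.
That pool ($116,000) is divided at the great-grandchildren's generation equally among Ingrid and Gideon: $58,000 each.

Maeve receives $116,000.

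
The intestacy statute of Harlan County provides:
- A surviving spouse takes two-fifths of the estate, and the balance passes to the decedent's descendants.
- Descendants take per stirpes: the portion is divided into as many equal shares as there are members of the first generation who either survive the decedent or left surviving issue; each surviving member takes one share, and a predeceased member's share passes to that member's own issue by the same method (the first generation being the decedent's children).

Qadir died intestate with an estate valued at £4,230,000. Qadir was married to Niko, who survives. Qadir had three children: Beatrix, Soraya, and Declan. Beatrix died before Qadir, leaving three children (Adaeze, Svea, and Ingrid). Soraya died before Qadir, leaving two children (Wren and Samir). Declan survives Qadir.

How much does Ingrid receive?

Niko takes two-fifths of £4,230,000 = £1,692,000. The remaining £2,538,000 passes to the descendants.
The descendants' portion (£2,538,000) is divided into 3 shares of £846,000: Declan takes £846,000; Beatrix's £846,000 share passes to Beatrix's issue; Soraya's £846,000 share passes to Soraya's issue.
Beatrix's share (£846,000) is divided into 3 shares of £282,000: Adaeze, Svea, and Ingrid each take £282,000.
Soraya's share (£846,000) is divided into 2 shares of £423,000: Wren and Samir each take £423,000.

Ingrid receives £282,000.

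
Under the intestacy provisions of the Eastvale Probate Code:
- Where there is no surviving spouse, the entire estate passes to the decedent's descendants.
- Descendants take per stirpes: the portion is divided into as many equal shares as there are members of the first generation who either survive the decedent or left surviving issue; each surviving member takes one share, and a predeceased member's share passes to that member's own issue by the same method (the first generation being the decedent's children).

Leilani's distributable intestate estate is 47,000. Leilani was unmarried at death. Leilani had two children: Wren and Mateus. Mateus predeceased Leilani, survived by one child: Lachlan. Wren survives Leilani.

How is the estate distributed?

Wren: 23,500; Lachlan: 23,500

The entire 47,000 passes to the descendants.
That amount (47,000) is divided into 2 shares of 23,500: Wren takes 23,500; Mateus's 23,500 share passes to Mateus's issue.
Mateus's share (23,500) passes entirely to Lachlan.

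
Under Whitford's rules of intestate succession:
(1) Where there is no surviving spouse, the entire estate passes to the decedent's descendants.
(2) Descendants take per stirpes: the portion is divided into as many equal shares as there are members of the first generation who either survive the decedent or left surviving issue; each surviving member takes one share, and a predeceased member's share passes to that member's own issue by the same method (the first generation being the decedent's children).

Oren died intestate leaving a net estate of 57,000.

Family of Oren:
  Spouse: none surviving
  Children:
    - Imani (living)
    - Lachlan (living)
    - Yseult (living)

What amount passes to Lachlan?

The entire 57,000 passes to the descendants.
That amount (57,000) is divided into 3 shares of 19,000: Imani, Lachlan, and Yseult each take 19,000.

Lachlan receives 19,000.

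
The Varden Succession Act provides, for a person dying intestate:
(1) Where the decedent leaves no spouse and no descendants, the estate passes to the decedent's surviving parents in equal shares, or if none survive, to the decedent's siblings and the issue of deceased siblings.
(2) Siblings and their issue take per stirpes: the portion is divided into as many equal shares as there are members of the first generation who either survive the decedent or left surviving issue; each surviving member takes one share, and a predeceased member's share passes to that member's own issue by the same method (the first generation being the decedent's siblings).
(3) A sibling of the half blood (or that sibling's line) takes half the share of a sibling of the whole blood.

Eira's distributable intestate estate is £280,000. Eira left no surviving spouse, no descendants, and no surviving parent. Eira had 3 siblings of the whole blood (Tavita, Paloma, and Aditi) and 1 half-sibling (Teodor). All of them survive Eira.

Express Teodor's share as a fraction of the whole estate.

Teodor receives 1/7 of the estate.

The entire £280,000 passes to the siblings and their issue.
Counting each half-blood sibling's line as half a unit, there are 7/2 units in £280,000, so one unit is £80,000. Whole-blood lines (Tavita, Paloma, and Aditi) take £80,000 each; half-blood lines (Teodor) take £40,000 each.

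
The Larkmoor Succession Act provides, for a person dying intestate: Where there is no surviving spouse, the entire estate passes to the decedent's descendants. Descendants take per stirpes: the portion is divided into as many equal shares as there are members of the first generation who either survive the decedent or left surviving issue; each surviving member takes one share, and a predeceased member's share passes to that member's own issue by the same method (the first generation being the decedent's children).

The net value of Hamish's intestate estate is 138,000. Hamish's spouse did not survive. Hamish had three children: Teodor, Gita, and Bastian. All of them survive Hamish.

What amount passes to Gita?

The entire 138,000 passes to the descendants.
That amount (138,000) is divided into 3 shares of 46,000: Teodor, Gita, and Bastian each take 46,000.

Gita receives 46,000.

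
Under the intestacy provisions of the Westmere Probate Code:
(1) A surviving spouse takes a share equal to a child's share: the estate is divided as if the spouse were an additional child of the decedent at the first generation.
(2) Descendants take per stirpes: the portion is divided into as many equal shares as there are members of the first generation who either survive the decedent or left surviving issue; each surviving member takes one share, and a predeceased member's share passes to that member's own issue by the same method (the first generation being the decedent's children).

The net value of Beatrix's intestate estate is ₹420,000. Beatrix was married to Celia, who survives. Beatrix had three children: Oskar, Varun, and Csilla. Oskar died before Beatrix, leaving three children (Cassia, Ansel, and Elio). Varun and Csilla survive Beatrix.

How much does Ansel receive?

Ansel receives ₹35,000.

The spouse counts as an additional share at the children's level, so there are 4 primary shares of ₹105,000. Celia takes one such share (₹105,000).
The children's combined portion (₹315,000) is divided into 3 shares of ₹105,000: Varun and Csilla each take ₹105,000; Oskar's ₹105,000 share passes to Oskar's issue.
Oskar's share (₹105,000) is divided into 3 shares of ₹35,000: Cassia, Ansel, and Elio each take ₹35,000.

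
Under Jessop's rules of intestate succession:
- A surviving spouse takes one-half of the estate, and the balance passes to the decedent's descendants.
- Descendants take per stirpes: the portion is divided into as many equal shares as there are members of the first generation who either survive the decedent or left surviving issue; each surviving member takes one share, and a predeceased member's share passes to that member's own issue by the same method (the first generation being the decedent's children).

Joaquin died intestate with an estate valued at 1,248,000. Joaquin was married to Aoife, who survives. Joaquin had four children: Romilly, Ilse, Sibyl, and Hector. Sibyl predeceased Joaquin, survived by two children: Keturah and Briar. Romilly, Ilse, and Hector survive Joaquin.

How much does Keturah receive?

Aoife takes one-half of 1,248,000 = 624,000. The remaining 624,000 passes to the descendants.
The descendants' portion (624,000) is divided into 4 shares of 156,000: Romilly, Ilse, and Hector each take 156,000; Sibyl's 156,000 share passes to Sibyl's issue.
Sibyl's share (156,000) is divided into 2 shares of 78,000: Keturah and Briar each take 78,000.

Keturah receives 78,000.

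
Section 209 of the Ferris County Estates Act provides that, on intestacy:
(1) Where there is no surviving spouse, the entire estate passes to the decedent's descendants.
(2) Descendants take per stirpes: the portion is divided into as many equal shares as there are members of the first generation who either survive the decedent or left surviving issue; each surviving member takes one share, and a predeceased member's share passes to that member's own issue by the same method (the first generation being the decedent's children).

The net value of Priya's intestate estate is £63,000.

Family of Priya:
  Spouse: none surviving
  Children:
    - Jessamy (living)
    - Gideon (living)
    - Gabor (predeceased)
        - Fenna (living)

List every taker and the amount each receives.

The entire £63,000 passes to the descendants.
That amount (£63,000) is divided into 3 shares of £21,000: Jessamy and Gideon each take £21,000; Gabor's £21,000 share passes to Gabor's issue.
Gabor's share (£21,000) passes entirely to Fenna.

Jessamy: £21,000; Gideon: £21,000; Fenna: £21,000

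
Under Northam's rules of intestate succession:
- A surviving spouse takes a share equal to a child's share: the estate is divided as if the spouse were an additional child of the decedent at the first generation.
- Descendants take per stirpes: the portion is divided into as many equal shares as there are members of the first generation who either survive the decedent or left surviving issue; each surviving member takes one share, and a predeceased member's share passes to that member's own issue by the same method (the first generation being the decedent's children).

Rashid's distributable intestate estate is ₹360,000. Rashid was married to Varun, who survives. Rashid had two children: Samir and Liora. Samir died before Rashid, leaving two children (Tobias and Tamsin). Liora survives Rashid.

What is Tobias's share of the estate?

The spouse counts as an additional share at the children's level, so there are 3 primary shares of ₹120,000. Varun takes one such share (₹120,000).
The children's combined portion (₹240,000) is divided into 2 shares of ₹120,000: Liora takes ₹120,000; Samir's ₹120,000 share passes to Samir's issue.
Samir's share (₹120,000) is divided into 2 shares of ₹60,000: Tobias and Tamsin each take ₹60,000.

Tobias receives ₹60,000.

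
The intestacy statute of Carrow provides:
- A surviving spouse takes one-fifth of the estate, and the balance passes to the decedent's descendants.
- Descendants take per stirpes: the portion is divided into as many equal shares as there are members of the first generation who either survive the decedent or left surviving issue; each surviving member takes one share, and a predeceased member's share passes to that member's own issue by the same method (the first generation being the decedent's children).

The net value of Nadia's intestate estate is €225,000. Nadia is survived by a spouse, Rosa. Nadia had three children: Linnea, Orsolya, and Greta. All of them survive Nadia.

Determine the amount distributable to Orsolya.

Rosa takes one-fifth of €225,000 = €45,000. The remaining €180,000 passes to the descendants.
The descendants' portion (€180,000) is divided into 3 shares of €60,000: Linnea, Orsolya, and Greta each take €60,000.

Orsolya receives €60,000.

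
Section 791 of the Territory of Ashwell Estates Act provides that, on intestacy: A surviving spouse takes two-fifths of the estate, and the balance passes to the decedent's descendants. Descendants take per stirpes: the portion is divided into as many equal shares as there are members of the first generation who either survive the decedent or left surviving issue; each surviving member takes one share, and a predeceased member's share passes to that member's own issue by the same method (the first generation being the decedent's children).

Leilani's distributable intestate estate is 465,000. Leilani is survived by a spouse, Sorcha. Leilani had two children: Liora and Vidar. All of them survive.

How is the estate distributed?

Sorcha: 186,000; Liora: 139,500; Vidar: 139,500

Sorcha takes two-fifths of 465,000 = 186,000. The remaining 279,000 passes to the descendants.
The descendants' portion (279,000) is divided into 2 shares of 139,500: Liora and Vidar each take 139,500.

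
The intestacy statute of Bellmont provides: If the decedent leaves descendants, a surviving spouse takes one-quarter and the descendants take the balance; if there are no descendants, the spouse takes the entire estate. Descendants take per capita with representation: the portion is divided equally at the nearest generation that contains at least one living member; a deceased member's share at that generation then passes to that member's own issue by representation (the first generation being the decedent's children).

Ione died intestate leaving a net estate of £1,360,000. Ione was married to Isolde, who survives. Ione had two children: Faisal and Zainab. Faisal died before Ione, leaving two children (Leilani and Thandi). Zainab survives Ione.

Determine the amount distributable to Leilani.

Isolde takes one-quarter of £1,360,000 = £340,000. The remaining £1,020,000 passes to the descendants.
The descendants' portion (£1,020,000) is divided into 2 shares of £510,000: Zainab takes £510,000; Faisal's £510,000 share passes to Faisal's issue.
Faisal's share (£510,000) is divided into 2 shares of £255,000: Leilani and Thandi each take £255,000.

Leilani receives £255,000.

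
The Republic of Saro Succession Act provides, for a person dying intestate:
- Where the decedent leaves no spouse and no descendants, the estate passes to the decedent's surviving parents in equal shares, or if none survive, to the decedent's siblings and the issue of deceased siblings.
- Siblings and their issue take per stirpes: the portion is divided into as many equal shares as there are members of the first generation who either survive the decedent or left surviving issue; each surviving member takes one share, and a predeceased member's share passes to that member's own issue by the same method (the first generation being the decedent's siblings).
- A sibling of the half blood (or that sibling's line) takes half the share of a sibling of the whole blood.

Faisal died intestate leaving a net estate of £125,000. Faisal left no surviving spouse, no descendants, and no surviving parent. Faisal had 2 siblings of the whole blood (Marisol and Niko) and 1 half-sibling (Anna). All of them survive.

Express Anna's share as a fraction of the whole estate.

The entire £125,000 passes to the siblings and their issue.
Counting each half-blood sibling's line as half a unit, there are 5/2 units in £125,000, so one unit is £50,000. Whole-blood lines (Marisol and Niko) take £50,000 each; half-blood lines (Anna) take £25,000 each.

Anna receives 1/5 of the estate.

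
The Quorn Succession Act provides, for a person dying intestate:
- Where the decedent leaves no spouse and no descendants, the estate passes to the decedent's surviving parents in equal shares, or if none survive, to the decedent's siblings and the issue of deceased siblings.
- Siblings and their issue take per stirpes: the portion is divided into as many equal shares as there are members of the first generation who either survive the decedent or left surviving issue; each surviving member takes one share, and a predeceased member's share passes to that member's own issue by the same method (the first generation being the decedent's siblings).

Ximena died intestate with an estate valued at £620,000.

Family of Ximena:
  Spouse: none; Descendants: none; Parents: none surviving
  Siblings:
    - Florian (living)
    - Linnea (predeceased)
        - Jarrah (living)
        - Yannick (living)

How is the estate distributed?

Florian: £310,000; Jarrah: £155,000; Yannick: £155,000

The entire £620,000 passes to the siblings and their issue.
That amount (£620,000) is divided into 2 shares of £310,000: Florian takes £310,000; Linnea's £310,000 share passes to Linnea's issue.
Linnea's share (£310,000) is divided into 2 shares of £155,000: Jarrah and Yannick each take £155,000.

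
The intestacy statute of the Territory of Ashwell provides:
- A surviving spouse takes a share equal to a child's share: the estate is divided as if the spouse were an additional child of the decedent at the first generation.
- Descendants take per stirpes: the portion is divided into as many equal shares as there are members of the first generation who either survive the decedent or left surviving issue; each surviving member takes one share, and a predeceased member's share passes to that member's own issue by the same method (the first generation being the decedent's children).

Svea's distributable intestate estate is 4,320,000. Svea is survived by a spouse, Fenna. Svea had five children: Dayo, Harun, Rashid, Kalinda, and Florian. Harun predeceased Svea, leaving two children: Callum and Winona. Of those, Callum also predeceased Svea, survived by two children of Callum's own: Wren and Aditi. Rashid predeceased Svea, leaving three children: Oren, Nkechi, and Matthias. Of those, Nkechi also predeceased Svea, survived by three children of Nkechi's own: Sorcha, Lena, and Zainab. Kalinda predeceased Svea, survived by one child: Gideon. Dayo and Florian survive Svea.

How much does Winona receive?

Winona receives 360,000.

The spouse counts as an additional share at the children's level, so there are 6 primary shares of 720,000. Fenna takes one such share (720,000).
The children's combined portion (3,600,000) is divided into 5 shares of 720,000: Dayo and Florian each take 720,000; Harun's 720,000 share passes to Harun's issue; Rashid's 720,000 share passes to Rashid's issue; Kalinda's 720,000 share passes to Kalinda's issue.
Harun's share (720,000) is divided into 2 shares of 360,000: Winona takes 360,000; Callum's 360,000 share passes to Callum's issue.
Callum's share (360,000) is divided into 2 shares of 180,000: Wren and Aditi each take 180,000.
Rashid's share (720,000) is divided into 3 shares of 240,000: Oren and Matthias each take 240,000; Nkechi's 240,000 share passes to Nkechi's issue.
Nkechi's share (240,000) is divided into 3 shares of 80,000: Sorcha, Lena, and Zainab each take 80,000.
Kalinda's share (720,000) passes entirely to Gideon.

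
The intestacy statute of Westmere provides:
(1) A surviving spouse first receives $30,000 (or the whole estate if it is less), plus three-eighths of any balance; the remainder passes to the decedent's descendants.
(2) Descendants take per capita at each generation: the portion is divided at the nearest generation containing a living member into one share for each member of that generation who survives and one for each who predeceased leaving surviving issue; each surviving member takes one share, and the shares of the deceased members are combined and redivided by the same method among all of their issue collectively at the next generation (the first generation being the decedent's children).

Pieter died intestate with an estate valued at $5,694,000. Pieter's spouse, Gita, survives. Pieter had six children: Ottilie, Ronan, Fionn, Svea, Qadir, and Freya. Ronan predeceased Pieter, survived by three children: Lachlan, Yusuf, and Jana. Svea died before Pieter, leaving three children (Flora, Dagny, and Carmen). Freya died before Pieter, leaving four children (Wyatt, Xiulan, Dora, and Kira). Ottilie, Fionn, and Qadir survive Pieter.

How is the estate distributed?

Gita first takes $30,000, leaving a balance of $5,664,000. Gita then takes three-eighths of the balance ($2,124,000), for a total of $2,154,000. The remaining $3,540,000 passes to the descendants.
The descendants' portion ($3,540,000) is divided at the children's generation into 6 shares of $590,000. Ottilie, Fionn, and Qadir each take $590,000. The 3 shares of the deceased (Ronan, Svea, and Freya) are combined into a pool of $1,770,000.
That pool ($1,770,000) is divided at the grandchildren's generation equally among Lachlan, Yusuf, Jana, Flora, Dagny, Carmen, Wyatt, Xiulan, Dora, and Kira: $177,000 each.

Gita: $2,154,000; Ottilie: $590,000; Lachlan: $177,000; Yusuf: $177,000; Jana: $177,000; Fionn: $590,000; Flora: $177,000; Dagny: $177,000; Carmen: $177,000; Qadir: $590,000; Wyatt: $177,000; Xiulan: $177,000; Dora: $177,000; Kira: $177,000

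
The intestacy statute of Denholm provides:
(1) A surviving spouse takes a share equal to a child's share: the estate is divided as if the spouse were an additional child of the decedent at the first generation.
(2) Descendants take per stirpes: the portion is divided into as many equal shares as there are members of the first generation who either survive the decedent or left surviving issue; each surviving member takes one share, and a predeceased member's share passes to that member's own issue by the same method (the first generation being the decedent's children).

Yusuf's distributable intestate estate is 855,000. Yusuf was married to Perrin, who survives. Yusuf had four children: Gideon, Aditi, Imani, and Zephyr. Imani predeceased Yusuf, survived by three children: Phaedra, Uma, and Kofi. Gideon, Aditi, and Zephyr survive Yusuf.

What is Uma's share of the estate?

The spouse counts as an additional share at the children's level, so there are 5 primary shares of 171,000. Perrin takes one such share (171,000).
The children's combined portion (684,000) is divided into 4 shares of 171,000: Gideon, Aditi, and Zephyr each take 171,000; Imani's 171,000 share passes to Imani's issue.
Imani's share (171,000) is divided into 3 shares of 57,000: Phaedra, Uma, and Kofi each take 57,000.

Uma receives 57,000.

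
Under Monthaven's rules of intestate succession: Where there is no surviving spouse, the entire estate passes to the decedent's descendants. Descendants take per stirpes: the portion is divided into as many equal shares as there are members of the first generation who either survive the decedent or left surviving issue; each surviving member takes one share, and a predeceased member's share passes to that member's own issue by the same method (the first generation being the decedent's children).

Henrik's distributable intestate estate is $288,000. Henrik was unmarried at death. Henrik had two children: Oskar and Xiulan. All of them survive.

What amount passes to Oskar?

The entire $288,000 passes to the descendants.
That amount ($288,000) is divided into 2 shares of $144,000: Oskar and Xiulan each take $144,000.

Oskar receives $144,000.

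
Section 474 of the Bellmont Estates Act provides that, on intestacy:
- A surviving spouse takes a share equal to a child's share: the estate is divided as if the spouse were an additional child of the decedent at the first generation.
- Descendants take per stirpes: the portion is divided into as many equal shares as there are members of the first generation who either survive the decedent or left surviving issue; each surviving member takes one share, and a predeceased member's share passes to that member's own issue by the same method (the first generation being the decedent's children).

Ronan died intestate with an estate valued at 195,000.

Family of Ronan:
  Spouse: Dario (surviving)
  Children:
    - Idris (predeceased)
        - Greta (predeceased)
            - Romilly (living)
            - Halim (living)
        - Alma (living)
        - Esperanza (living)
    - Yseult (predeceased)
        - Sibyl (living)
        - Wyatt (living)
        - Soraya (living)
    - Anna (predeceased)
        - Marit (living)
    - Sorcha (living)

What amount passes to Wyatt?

The spouse counts as an additional share at the children's level, so there are 5 primary shares of 39,000. Dario takes one such share (39,000).
The children's combined portion (156,000) is divided into 4 shares of 39,000: Sorcha takes 39,000; Idris's 39,000 share passes to Idris's issue; Yseult's 39,000 share passes to Yseult's issue; Anna's 39,000 share passes to Anna's issue.
Idris's share (39,000) is divided into 3 shares of 13,000: Alma and Esperanza each take 13,000; Greta's 13,000 share passes to Greta's issue.
Greta's share (13,000) is divided into 2 shares of 6,500: Romilly and Halim each take 6,500.
Yseult's share (39,000) is divided into 3 shares of 13,000: Sibyl, Wyatt, and Soraya each take 13,000.
Anna's share (39,000) passes entirely to Marit.

Wyatt receives 13,000.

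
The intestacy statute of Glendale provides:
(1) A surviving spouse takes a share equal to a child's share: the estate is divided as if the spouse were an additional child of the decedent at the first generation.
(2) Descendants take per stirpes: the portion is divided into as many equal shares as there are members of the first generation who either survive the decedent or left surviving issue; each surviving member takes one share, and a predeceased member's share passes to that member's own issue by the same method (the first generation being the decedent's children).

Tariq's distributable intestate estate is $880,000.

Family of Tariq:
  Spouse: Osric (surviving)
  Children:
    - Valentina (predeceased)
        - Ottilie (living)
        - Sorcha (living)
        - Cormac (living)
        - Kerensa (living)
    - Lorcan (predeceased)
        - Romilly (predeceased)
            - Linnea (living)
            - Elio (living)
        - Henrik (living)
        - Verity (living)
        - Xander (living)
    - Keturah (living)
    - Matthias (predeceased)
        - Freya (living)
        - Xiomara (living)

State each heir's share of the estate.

Osric: $176,000; Ottilie: $44,000; Sorcha: $44,000; Cormac: $44,000; Kerensa: $44,000; Linnea: $22,000; Elio: $22,000; Henrik: $44,000; Verity: $44,000; Xander: $44,000; Keturah: $176,000; Freya: $88,000; Xiomara: $88,000

The spouse counts as an additional share at the children's level, so there are 5 primary shares of $176,000. Osric takes one such share ($176,000).
The children's combined portion ($704,000) is divided into 4 shares of $176,000: Keturah takes $176,000; Valentina's $176,000 share passes to Valentina's issue; Lorcan's $176,000 share passes to Lorcan's issue; Matthias's $176,000 share passes to Matthias's issue.
Valentina's share ($176,000) is divided into 4 shares of $44,000: Ottilie, Sorcha, Cormac, and Kerensa each take $44,000.
Lorcan's share ($176,000) is divided into 4 shares of $44,000: Henrik, Verity, and Xander each take $44,000; Romilly's $44,000 share passes to Romilly's issue.
Romilly's share ($44,000) is divided into 2 shares of $22,000: Linnea and Elio each take $22,000.
Matthias's share ($176,000) is divided into 2 shares of $88,000: Freya and Xiomara each take $88,000.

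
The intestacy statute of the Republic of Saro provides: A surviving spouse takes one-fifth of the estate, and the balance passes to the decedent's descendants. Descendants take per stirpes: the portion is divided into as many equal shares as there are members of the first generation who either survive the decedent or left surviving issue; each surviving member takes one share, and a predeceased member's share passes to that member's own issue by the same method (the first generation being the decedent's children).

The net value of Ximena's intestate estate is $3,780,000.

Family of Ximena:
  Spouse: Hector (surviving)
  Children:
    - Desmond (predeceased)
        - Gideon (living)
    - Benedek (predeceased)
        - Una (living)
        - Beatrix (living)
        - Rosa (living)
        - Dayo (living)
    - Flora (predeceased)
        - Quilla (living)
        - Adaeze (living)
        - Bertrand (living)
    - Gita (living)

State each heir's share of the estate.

Hector: $756,000; Gideon: $756,000; Una: $189,000; Beatrix: $189,000; Rosa: $189,000; Dayo: $189,000; Quilla: $252,000; Adaeze: $252,000; Bertrand: $252,000; Gita: $756,000

Hector takes one-fifth of $3,780,000 = $756,000. The remaining $3,024,000 passes to the descendants.
The descendants' portion ($3,024,000) is divided into 4 shares of $756,000: Gita takes $756,000; Desmond's $756,000 share passes to Desmond's issue; Benedek's $756,000 share passes to Benedek's issue; Flora's $756,000 share passes to Flora's issue.
Desmond's share ($756,000) passes entirely to Gideon.
Benedek's share ($756,000) is divided into 4 shares of $189,000: Una, Beatrix, Rosa, and Dayo each take $189,000.
Flora's share ($756,000) is divided into 3 shares of $252,000: Quilla, Adaeze, and Bertrand each take $252,000.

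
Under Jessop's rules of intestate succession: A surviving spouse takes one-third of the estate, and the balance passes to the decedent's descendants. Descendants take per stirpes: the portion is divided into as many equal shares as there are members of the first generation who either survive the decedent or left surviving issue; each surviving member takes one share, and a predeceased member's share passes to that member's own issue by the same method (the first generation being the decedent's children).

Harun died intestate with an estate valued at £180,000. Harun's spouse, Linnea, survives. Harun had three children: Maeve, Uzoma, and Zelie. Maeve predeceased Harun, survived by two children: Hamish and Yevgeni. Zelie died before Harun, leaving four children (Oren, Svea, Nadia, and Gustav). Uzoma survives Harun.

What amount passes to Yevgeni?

Yevgeni receives £20,000.

Linnea takes one-third of £180,000 = £60,000. The remaining £120,000 passes to the descendants.
The descendants' portion (£120,000) is divided into 3 shares of £40,000: Uzoma takes £40,000; Maeve's £40,000 share passes to Maeve's issue; Zelie's £40,000 share passes to Zelie's issue.
Maeve's share (£40,000) is divided into 2 shares of £20,000: Hamish and Yevgeni each take £20,000.
Zelie's share (£40,000) is divided into 4 shares of £10,000: Oren, Svea, Nadia, and Gustav each take £10,000.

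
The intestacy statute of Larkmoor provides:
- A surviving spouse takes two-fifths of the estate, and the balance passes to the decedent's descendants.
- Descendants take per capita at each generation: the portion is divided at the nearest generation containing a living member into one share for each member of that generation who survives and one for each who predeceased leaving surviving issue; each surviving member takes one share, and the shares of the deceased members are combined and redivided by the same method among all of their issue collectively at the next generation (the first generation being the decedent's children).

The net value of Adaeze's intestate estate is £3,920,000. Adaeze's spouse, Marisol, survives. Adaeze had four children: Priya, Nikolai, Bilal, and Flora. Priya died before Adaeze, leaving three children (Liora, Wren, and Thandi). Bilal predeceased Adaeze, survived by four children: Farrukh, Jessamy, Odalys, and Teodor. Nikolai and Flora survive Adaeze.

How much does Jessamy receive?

Marisol takes two-fifths of £3,920,000 = £1,568,000. The remaining £2,352,000 passes to the descendants.
The descendants' portion (£2,352,000) is divided at the children's generation into 4 shares of £588,000. Nikolai and Flora each take £588,000. The 2 shares of the deceased (Priya and Bilal) are combined into a pool of £1,176,000.
That pool (£1,176,000) is divided at the grandchildren's generation equally among Liora, Wren, Thandi, Farrukh, Jessamy, Odalys, and Teodor: £168,000 each.

Jessamy receives £168,000.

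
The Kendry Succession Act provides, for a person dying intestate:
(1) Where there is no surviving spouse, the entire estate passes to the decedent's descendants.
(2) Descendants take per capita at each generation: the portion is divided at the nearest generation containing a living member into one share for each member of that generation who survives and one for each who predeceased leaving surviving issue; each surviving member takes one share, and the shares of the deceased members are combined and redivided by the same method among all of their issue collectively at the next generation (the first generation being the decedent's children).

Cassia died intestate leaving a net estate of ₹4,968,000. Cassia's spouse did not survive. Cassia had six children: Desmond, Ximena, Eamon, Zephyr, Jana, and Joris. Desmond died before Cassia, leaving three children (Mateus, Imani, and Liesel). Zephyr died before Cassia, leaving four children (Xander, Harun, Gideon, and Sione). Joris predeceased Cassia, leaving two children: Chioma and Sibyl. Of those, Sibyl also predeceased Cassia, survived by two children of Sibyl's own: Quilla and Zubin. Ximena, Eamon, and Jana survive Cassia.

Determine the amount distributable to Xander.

The entire ₹4,968,000 passes to the descendants.
That amount (₹4,968,000) is divided at the children's generation into 6 shares of ₹828,000. Ximena, Eamon, and Jana each take ₹828,000. The 3 shares of the deceased (Desmond, Zephyr, and Joris) are combined into a pool of ₹2,484,000.
That pool (₹2,484,000) is divided at the grandchildren's generation into 9 shares of ₹276,000. Mateus, Imani, Liesel, Xander, Harun, Gideon, Sione, and Chioma each take ₹276,000. The remaining share for the deceased Sibyl (₹276,000) is carried to the next generation.
That pool (₹276,000) is divided at the great-grandchildren's generation equally among Quilla and Zubin: ₹138,000 each.

Xander receives ₹276,000.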